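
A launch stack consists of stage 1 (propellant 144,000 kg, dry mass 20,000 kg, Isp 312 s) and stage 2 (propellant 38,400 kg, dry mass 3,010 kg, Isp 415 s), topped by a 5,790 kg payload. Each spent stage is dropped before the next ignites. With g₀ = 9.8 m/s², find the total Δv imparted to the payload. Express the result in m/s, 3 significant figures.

Ignition mass of stage 1 = 144,000+20,000 + 38,400+3,010 + 5,790 = 211,200 kg.
Stage 1: m₀ = 211,200 kg, m_f = 211,200 − 144,000 = 67,200 kg; Δv = 312×9.8×ln(3.143) = 3057.6×1.1451 ≈ 3501 m/s.
Stage 2: m₀ = 47,200 kg, m_f = 47,200 − 38,400 = 8,800 kg; Δv = 415×9.8×ln(5.364) = 4067.0×1.6796 ≈ 6831 m/s.
Total Δv = 3501 + 6831 = 10332 m/s.

Δv ≈ 10300 m/s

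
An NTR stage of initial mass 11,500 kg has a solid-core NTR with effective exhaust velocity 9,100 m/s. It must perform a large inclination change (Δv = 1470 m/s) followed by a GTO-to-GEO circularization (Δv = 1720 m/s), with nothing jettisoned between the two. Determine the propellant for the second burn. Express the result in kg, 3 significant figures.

propellant for the second burn ≈ 1690 kg

After the first burn: m = 11500 × exp(−1470/9100.0) = 11500 × 0.85083 = 9,784.55 kg.
After the second burn: m = 9,784.55 × exp(−1720/9100.0) = 9,784.55 × 0.82778 = 8,099.45 kg.
Second-burn propellant = 9,784.55 − 8,099.45 = 1,685.1 kg.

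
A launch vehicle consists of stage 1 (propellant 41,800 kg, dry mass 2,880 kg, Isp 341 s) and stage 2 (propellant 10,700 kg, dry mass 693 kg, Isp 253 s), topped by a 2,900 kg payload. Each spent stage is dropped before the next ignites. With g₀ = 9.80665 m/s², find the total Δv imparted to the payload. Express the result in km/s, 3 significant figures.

Ignition mass of stage 1 = 41,800+2,880 + 10,700+693 + 2,900 = 58,973 kg.
Stage 1: m₀ = 58,973 kg, m_f = 58,973 − 41,800 = 17,173 kg; Δv = 341×9.80665×ln(3.434) = 3344.1×1.2337 ≈ 4126 m/s.
Stage 2: m₀ = 14,293 kg, m_f = 14,293 − 10,700 = 3,593 kg; Δv = 253×9.80665×ln(3.978) = 2481.1×1.3808 ≈ 3426 m/s.
Total Δv = 4126 + 3426 = 7552 m/s.

Δv ≈ 7.55 km/s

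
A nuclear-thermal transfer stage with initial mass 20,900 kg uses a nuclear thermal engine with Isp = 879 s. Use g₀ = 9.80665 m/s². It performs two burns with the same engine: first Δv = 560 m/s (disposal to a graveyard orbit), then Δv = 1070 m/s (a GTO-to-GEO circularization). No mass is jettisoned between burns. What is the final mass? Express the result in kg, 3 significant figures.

final mass ≈ 17300 kg

v_e = Isp · g₀ = 879 × 9.80665 = 8620.0 m/s.
After the first burn: m = 20900 × exp(−560/8620.0) = 20900 × 0.93710 = 19,585.4 kg.
After the second burn: m = 19,585.4 × exp(−1070/8620.0) = 19,585.4 × 0.88327 = 17,299.2 kg.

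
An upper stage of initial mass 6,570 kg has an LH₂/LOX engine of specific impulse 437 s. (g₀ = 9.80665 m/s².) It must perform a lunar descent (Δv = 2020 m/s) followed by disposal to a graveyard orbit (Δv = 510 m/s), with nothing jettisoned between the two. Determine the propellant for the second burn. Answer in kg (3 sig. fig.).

propellant for the second burn ≈ 460 kg

v_e = Isp · g₀ = 437 × 9.80665 = 4285.5 m/s.
After the first burn: m = 6570 × exp(−2020/4285.5) = 6570 × 0.62416 = 4,100.73 kg.
After the second burn: m = 4,100.73 × exp(−510/4285.5) = 4,100.73 × 0.88780 = 3,640.63 kg.
Second-burn propellant = 4,100.73 − 3,640.63 = 460.1 kg.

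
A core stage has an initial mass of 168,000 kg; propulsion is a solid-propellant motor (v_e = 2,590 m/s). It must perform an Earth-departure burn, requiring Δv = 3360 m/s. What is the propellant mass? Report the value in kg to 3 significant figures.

propellant mass ≈ 122000 kg

From the ideal rocket equation, m₀/m_f = exp(Δv / v_e) = exp(3360 / 2590.0) = exp(1.2973) = 3.6594.
m_f = 168,000 / 3.6594 = 45,909.2 kg, so propellant = m₀ − m_f = 168,000 − 45,909.2 = 122,090.8 kg.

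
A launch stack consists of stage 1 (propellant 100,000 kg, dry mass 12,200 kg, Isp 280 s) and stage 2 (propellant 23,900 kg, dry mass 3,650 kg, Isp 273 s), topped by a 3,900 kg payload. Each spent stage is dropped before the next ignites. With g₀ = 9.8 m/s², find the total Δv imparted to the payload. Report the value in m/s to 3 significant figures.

Δv ≈ 7090 m/s

Ignition mass of stage 1 = 100,000+12,200 + 23,900+3,650 + 3,900 = 143,650 kg.
Stage 1: m₀ = 143,650 kg, m_f = 143,650 − 100,000 = 43,650 kg; Δv = 280×9.8×ln(3.291) = 2744.0×1.1912 ≈ 3269 m/s.
Stage 2: m₀ = 31,450 kg, m_f = 31,450 − 23,900 = 7,550 kg; Δv = 273×9.8×ln(4.166) = 2675.4×1.4269 ≈ 3817 m/s.
Total Δv = 3269 + 3817 = 7086 m/s.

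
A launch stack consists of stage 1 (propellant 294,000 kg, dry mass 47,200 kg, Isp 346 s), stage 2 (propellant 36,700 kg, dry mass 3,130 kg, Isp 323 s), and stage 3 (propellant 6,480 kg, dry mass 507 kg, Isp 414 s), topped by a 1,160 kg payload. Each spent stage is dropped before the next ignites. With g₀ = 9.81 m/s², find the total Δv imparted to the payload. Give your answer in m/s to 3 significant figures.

Δv ≈ 15800 m/s

Ignition mass of stage 1 = 294,000+47,200 + 36,700+3,130 + 6,480+507 + 1,160 = 389,177 kg.
Stage 1: m₀ = 389,177 kg, m_f = 389,177 − 294,000 = 95,177 kg; Δv = 346×9.81×ln(4.089) = 3394.3×1.4083 ≈ 4780 m/s.
Stage 2: m₀ = 47,977 kg, m_f = 47,977 − 36,700 = 11,277 kg; Δv = 323×9.81×ln(4.254) = 3168.6×1.4480 ≈ 4588 m/s.
Stage 3: m₀ = 8,147 kg, m_f = 8,147 − 6,480 = 1,667 kg; Δv = 414×9.81×ln(4.887) = 4061.3×1.5866 ≈ 6444 m/s.
Total Δv = 4780 + 4588 + 6444 = 15812 m/s.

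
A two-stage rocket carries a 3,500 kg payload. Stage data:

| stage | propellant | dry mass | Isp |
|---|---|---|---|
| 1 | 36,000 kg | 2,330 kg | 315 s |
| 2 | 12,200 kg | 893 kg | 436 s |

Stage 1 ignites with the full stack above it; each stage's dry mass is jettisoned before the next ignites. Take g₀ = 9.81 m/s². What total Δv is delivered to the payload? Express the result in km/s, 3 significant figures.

Δv ≈ 8.98 km/s

Ignition mass of stage 1 = 36,000+2,330 + 12,200+893 + 3,500 = 54,923 kg.
Stage 1: m₀ = 54,923 kg, m_f = 54,923 − 36,000 = 18,923 kg; Δv = 315×9.81×ln(2.902) = 3090.2×1.0656 ≈ 3293 m/s.
Stage 2: m₀ = 16,593 kg, m_f = 16,593 − 12,200 = 4,393 kg; Δv = 436×9.81×ln(3.777) = 4277.2×1.3290 ≈ 5684 m/s.
Total Δv = 3293 + 5684 = 8977 m/s.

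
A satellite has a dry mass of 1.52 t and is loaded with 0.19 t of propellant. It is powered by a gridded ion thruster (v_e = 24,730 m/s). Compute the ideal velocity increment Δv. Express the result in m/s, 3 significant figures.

m₀ = m_dry + m_prop = 1.52 + 0.19 = 1.71 t.
Δv = v_e · ln(m₀/m_f) = 24730.0 × ln(1.125) = 24730.0 × 0.1178 ≈ 2912.8 m/s.

Δv ≈ 2910 m/s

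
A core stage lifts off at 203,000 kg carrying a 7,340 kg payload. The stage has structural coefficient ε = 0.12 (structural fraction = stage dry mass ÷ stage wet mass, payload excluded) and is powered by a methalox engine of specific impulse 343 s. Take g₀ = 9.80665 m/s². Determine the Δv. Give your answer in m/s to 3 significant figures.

Δv ≈ 6340 m/s

Stage wet mass = m₀ − payload = 203,000 − 7,340 = 195,660 kg.
Stage dry mass = ε × stage wet mass = 0.12 × 195,660 = 23,479.2 kg.
Burnout mass m_f = stage dry + payload = 23,479.2 + 7,340 = 30,819.2 kg.
v_e = Isp · g₀ = 343 × 9.80665 = 3363.7 m/s.
Δv = v_e · ln(203,000/30,819.2) = 3363.7 × ln(6.587) = 3363.7 × 1.8851 ≈ 6341 m/s.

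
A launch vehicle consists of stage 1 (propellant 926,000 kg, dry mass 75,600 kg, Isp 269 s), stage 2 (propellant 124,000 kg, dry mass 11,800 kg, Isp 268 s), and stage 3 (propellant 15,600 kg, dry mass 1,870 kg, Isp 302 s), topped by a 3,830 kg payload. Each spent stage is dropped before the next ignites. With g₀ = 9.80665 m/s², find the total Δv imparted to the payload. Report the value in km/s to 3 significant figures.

Δv ≈ 12.2 km/s

Ignition mass of stage 1 = 926,000+75,600 + 124,000+11,800 + 15,600+1,870 + 3,830 = 1,158,700 kg.
Stage 1: m₀ = 1,158,700 kg, m_f = 1,158,700 − 926,000 = 232,700 kg; Δv = 269×9.80665×ln(4.979) = 2638.0×1.6053 ≈ 4235 m/s.
Stage 2: m₀ = 157,100 kg, m_f = 157,100 − 124,000 = 33,100 kg; Δv = 268×9.80665×ln(4.746) = 2628.2×1.5573 ≈ 4093 m/s.
Stage 3: m₀ = 21,300 kg, m_f = 21,300 − 15,600 = 5,700 kg; Δv = 302×9.80665×ln(3.737) = 2961.6×1.3182 ≈ 3904 m/s.
Total Δv = 4235 + 4093 + 3904 = 12232 m/s.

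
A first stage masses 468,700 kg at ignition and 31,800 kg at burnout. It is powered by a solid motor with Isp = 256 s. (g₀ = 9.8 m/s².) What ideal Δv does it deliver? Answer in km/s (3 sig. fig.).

v_e = Isp · g₀ = 256 × 9.8 = 2508.8 m/s.
Δv = v_e · ln(m₀/m_f) = 2508.8 × ln(14.74) = 2508.8 × 2.6905 ≈ 6749.9 m/s.

Δv ≈ 6.75 km/s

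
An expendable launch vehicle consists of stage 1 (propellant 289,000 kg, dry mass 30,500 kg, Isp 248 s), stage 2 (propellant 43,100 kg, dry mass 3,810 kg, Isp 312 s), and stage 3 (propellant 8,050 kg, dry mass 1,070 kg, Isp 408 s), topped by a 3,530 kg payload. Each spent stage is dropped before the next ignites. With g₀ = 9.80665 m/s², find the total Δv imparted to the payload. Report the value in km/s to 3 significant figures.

Ignition mass of stage 1 = 289,000+30,500 + 43,100+3,810 + 8,050+1,070 + 3,530 = 379,060 kg.
Stage 1: m₀ = 379,060 kg, m_f = 379,060 − 289,000 = 90,060 kg; Δv = 248×9.80665×ln(4.209) = 2432.0×1.4372 ≈ 3495 m/s.
Stage 2: m₀ = 59,560 kg, m_f = 59,560 − 43,100 = 16,460 kg; Δv = 312×9.80665×ln(3.618) = 3059.7×1.2861 ≈ 3935 m/s.
Stage 3: m₀ = 12,650 kg, m_f = 12,650 − 8,050 = 4,600 kg; Δv = 408×9.80665×ln(2.75) = 4001.1×1.0116 ≈ 4048 m/s.
Total Δv = 3495 + 3935 + 4048 = 11478 m/s.

Δv ≈ 11.5 km/s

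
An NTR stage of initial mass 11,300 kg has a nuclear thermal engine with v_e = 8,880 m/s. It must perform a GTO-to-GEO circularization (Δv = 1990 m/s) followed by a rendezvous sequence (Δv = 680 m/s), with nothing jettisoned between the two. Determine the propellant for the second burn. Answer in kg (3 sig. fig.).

propellant for the second burn ≈ 666 kg

After the first burn: m = 11300 × exp(−1990/8880.0) = 11300 × 0.79924 = 9,031.41 kg.
After the second burn: m = 9,031.41 × exp(−680/8880.0) = 9,031.41 × 0.92628 = 8,365.61 kg.
Second-burn propellant = 9,031.41 − 8,365.61 = 665.8 kg.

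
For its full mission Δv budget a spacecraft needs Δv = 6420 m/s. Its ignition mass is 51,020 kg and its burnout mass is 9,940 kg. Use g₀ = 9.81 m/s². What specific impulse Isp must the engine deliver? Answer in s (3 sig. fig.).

ln(m₀/m_f) = ln(51020/9940) = ln(5.133) = 1.6357.
Using Δv = v_e ln(m₀/m_f): v_e = Δv / ln(m₀/m_f) = 6420 / 1.6357 = 3925.0 m/s.
Isp = v_e / g₀ = 3925.0 / 9.81 = 400.1 s.

Isp ≈ 400 s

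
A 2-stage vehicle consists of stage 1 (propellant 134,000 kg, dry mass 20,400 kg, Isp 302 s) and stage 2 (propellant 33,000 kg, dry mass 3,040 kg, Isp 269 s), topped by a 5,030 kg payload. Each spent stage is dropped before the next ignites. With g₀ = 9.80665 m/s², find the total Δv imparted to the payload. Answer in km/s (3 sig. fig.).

Ignition mass of stage 1 = 134,000+20,400 + 33,000+3,040 + 5,030 = 195,470 kg.
Stage 1: m₀ = 195,470 kg, m_f = 195,470 − 134,000 = 61,470 kg; Δv = 302×9.80665×ln(3.18) = 2961.6×1.1569 ≈ 3426 m/s.
Stage 2: m₀ = 41,070 kg, m_f = 41,070 − 33,000 = 8,070 kg; Δv = 269×9.80665×ln(5.089) = 2638.0×1.6271 ≈ 4292 m/s.
Total Δv = 3426 + 4292 = 7718 m/s.

Δv ≈ 7.72 km/s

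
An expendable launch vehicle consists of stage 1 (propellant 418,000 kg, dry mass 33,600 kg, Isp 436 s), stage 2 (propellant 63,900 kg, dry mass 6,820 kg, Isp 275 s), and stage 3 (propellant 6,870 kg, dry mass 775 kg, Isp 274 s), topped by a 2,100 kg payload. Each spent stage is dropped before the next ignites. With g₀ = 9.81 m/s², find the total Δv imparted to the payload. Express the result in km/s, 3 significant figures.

Ignition mass of stage 1 = 418,000+33,600 + 63,900+6,820 + 6,870+775 + 2,100 = 532,065 kg.
Stage 1: m₀ = 532,065 kg, m_f = 532,065 − 418,000 = 114,065 kg; Δv = 436×9.81×ln(4.665) = 4277.2×1.5400 ≈ 6587 m/s.
Stage 2: m₀ = 80,465 kg, m_f = 80,465 − 63,900 = 16,565 kg; Δv = 275×9.81×ln(4.858) = 2697.8×1.5805 ≈ 4264 m/s.
Stage 3: m₀ = 9,745 kg, m_f = 9,745 − 6,870 = 2,875 kg; Δv = 274×9.81×ln(3.39) = 2687.9×1.2207 ≈ 3281 m/s.
Total Δv = 6587 + 4264 + 3281 = 14132 m/s.

Δv ≈ 14.1 km/s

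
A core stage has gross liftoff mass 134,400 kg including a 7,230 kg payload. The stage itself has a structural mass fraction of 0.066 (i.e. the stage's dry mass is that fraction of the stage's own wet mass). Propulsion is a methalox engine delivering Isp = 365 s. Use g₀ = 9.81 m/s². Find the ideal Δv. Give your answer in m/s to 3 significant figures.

Δv ≈ 7710 m/s

Stage wet mass = m₀ − payload = 134,400 − 7,230 = 127,170 kg.
Stage dry mass = ε × stage wet mass = 0.066 × 127,170 = 8,393.22 kg.
Burnout mass m_f = stage dry + payload = 8,393.22 + 7,230 = 15,623.22 kg.
v_e = Isp · g₀ = 365 × 9.81 = 3580.7 m/s.
By the Tsiolkovsky rocket equation, Δv = v_e · ln(134,400/15,623.22) = 3580.7 × ln(8.603) = 3580.7 × 2.1521 ≈ 7706 m/s.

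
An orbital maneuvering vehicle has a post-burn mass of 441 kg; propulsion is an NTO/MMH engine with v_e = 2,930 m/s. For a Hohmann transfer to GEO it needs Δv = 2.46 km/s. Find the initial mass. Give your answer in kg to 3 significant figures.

Rocket equation: m₀/m_f = exp(Δv / v_e) = exp(2460 / 2930.0) = exp(0.8396) = 2.3154.
m₀ = m_f × 2.3154 = 441 × 2.3154 = 1,021.09 kg.

initial mass ≈ 1020 kg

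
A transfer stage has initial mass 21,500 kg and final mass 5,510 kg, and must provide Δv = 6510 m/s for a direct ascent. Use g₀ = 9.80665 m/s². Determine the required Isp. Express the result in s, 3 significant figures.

Isp ≈ 488 s

ln(m₀/m_f) = ln(21500/5510) = ln(3.902) = 1.3615.
From the ideal rocket equation, v_e = Δv / ln(m₀/m_f) = 6510 / 1.3615 = 4781.5 m/s.
Isp = v_e / g₀ = 4781.5 / 9.80665 = 487.6 s.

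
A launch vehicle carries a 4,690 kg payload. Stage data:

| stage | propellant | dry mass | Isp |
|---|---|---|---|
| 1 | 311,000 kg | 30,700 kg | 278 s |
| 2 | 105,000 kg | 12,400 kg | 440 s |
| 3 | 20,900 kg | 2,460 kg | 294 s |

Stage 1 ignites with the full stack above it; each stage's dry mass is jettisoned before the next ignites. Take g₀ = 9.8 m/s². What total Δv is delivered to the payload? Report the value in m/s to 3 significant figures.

Δv ≈ 12200 m/s

Ignition mass of stage 1 = 311,000+30,700 + 105,000+12,400 + 20,900+2,460 + 4,690 = 487,150 kg.
Stage 1: m₀ = 487,150 kg, m_f = 487,150 − 311,000 = 176,150 kg; Δv = 278×9.8×ln(2.766) = 2724.4×1.0172 ≈ 2771 m/s.
Stage 2: m₀ = 145,450 kg, m_f = 145,450 − 105,000 = 40,450 kg; Δv = 440×9.8×ln(3.596) = 4312.0×1.2798 ≈ 5518 m/s.
Stage 3: m₀ = 28,050 kg, m_f = 28,050 − 20,900 = 7,150 kg; Δv = 294×9.8×ln(3.923) = 2881.2×1.3669 ≈ 3938 m/s.
Total Δv = 2771 + 5518 + 3938 = 12227 m/s.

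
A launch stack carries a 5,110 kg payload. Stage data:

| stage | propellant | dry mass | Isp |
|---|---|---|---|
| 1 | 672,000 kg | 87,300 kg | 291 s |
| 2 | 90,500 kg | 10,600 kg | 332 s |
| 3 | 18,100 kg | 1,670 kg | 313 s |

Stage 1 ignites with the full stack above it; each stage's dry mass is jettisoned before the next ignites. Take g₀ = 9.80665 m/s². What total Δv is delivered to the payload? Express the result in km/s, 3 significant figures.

Ignition mass of stage 1 = 672,000+87,300 + 90,500+10,600 + 18,100+1,670 + 5,110 = 885,280 kg.
Stage 1: m₀ = 885,280 kg, m_f = 885,280 − 672,000 = 213,280 kg; Δv = 291×9.80665×ln(4.151) = 2853.7×1.4233 ≈ 4062 m/s.
Stage 2: m₀ = 125,980 kg, m_f = 125,980 − 90,500 = 35,480 kg; Δv = 332×9.80665×ln(3.551) = 3255.8×1.2672 ≈ 4126 m/s.
Stage 3: m₀ = 24,880 kg, m_f = 24,880 − 18,100 = 6,780 kg; Δv = 313×9.80665×ln(3.67) = 3069.5×1.3001 ≈ 3991 m/s.
Total Δv = 4062 + 4126 + 3991 = 12179 m/s.

Δv ≈ 12.2 km/s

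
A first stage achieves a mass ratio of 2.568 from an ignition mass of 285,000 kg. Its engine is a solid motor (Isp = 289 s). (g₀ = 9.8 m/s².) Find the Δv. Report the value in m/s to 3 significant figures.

v_e = Isp · g₀ = 289 × 9.8 = 2832.2 m/s.
By the Tsiolkovsky rocket equation, Δv = v_e · ln(2.568) = 2832.2 × 0.9431 ≈ 2671.1 m/s.

Δv ≈ 2670 m/s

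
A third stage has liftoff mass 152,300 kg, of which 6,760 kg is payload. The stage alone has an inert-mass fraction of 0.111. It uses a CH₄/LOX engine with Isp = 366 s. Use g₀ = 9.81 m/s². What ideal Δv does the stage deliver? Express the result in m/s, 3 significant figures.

Δv ≈ 6800 m/s

Stage wet mass = m₀ − payload = 152,300 − 6,760 = 145,540 kg.
Stage dry mass = ε × stage wet mass = 0.111 × 145,540 = 16,154.9 kg.
Burnout mass m_f = stage dry + payload = 16,154.9 + 6,760 = 22,914.9 kg.
v_e = Isp · g₀ = 366 × 9.81 = 3590.5 m/s.
Using Δv = v_e ln(m₀/m_f): Δv = v_e · ln(152,300/22,914.9) = 3590.5 × ln(6.646) = 3590.5 × 1.8941 ≈ 6801 m/s.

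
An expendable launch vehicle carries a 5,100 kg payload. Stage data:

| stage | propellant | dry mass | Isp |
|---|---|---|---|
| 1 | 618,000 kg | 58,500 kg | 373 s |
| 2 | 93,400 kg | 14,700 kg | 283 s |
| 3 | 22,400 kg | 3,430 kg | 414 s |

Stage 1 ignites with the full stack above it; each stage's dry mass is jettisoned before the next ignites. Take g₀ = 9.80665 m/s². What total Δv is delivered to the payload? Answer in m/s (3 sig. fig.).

Ignition mass of stage 1 = 618,000+58,500 + 93,400+14,700 + 22,400+3,430 + 5,100 = 815,530 kg.
Stage 1: m₀ = 815,530 kg, m_f = 815,530 − 618,000 = 197,530 kg; Δv = 373×9.80665×ln(4.129) = 3657.9×1.4179 ≈ 5187 m/s.
Stage 2: m₀ = 139,030 kg, m_f = 139,030 − 93,400 = 45,630 kg; Δv = 283×9.80665×ln(3.047) = 2775.3×1.1141 ≈ 3092 m/s.
Stage 3: m₀ = 30,930 kg, m_f = 30,930 − 22,400 = 8,530 kg; Δv = 414×9.80665×ln(3.626) = 4060.0×1.2881 ≈ 5230 m/s.
Total Δv = 5187 + 3092 + 5230 = 13509 m/s.

Δv ≈ 13500 m/s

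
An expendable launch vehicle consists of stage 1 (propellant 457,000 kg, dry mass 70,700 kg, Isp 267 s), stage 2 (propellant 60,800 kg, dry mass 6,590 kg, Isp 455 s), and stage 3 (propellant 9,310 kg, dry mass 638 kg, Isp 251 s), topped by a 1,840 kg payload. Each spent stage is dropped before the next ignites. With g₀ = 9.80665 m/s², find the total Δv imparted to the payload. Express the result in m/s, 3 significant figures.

Ignition mass of stage 1 = 457,000+70,700 + 60,800+6,590 + 9,310+638 + 1,840 = 606,878 kg.
Stage 1: m₀ = 606,878 kg, m_f = 606,878 − 457,000 = 149,878 kg; Δv = 267×9.80665×ln(4.049) = 2618.4×1.3985 ≈ 3662 m/s.
Stage 2: m₀ = 79,178 kg, m_f = 79,178 − 60,800 = 18,378 kg; Δv = 455×9.80665×ln(4.308) = 4462.0×1.4605 ≈ 6517 m/s.
Stage 3: m₀ = 11,788 kg, m_f = 11,788 − 9,310 = 2,478 kg; Δv = 251×9.80665×ln(4.757) = 2461.5×1.5596 ≈ 3839 m/s.
Total Δv = 3662 + 6517 + 3839 = 14018 m/s.

Δv ≈ 14000 m/s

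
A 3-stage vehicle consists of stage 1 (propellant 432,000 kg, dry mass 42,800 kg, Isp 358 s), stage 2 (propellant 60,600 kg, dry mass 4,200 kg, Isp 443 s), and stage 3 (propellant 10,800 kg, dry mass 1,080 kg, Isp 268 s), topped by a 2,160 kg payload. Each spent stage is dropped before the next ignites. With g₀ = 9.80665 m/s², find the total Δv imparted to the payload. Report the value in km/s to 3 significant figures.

Ignition mass of stage 1 = 432,000+42,800 + 60,600+4,200 + 10,800+1,080 + 2,160 = 553,640 kg.
Stage 1: m₀ = 553,640 kg, m_f = 553,640 − 432,000 = 121,640 kg; Δv = 358×9.80665×ln(4.551) = 3510.8×1.5154 ≈ 5320 m/s.
Stage 2: m₀ = 78,840 kg, m_f = 78,840 − 60,600 = 18,240 kg; Δv = 443×9.80665×ln(4.322) = 4344.3×1.4638 ≈ 6359 m/s.
Stage 3: m₀ = 14,040 kg, m_f = 14,040 − 10,800 = 3,240 kg; Δv = 268×9.80665×ln(4.333) = 2628.2×1.4663 ≈ 3854 m/s.
Total Δv = 5320 + 6359 + 3854 = 15533 m/s.

Δv ≈ 15.5 km/s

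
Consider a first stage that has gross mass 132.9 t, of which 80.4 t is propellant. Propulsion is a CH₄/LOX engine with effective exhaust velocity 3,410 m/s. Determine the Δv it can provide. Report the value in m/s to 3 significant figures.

m_f = m₀ − m_prop = 132.9 − 80.4 = 52.5 t.
Δv = v_e · ln(m₀/m_f) = 3410.0 × ln(2.531) = 3410.0 × 0.9288 ≈ 3167.2 m/s.

Δv ≈ 3170 m/s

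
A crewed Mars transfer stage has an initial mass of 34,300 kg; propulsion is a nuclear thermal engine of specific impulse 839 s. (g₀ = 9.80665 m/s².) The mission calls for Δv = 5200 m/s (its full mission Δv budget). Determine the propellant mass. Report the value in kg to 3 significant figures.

v_e = Isp · g₀ = 839 × 9.80665 = 8227.8 m/s.
Using Δv = v_e ln(m₀/m_f): m₀/m_f = exp(Δv / v_e) = exp(5200 / 8227.8) = exp(0.6320) = 1.8814.
m_f = 34,300 / 1.8814 = 18,231.1 kg, so propellant = m₀ − m_f = 34,300 − 18,231.1 = 16,068.9 kg.

propellant mass ≈ 16100 kg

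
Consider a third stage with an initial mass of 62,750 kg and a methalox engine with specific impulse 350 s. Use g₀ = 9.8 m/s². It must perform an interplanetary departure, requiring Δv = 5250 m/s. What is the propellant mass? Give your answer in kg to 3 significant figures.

v_e = Isp · g₀ = 350 × 9.8 = 3430.0 m/s.
m₀/m_f = exp(Δv / v_e) = exp(5250 / 3430.0) = exp(1.5306) = 4.6210.
m_f = 62,750 / 4.6210 = 13,579.3 kg, so propellant = m₀ − m_f = 62,750 − 13,579.3 = 49,170.7 kg.

propellant mass ≈ 49200 kg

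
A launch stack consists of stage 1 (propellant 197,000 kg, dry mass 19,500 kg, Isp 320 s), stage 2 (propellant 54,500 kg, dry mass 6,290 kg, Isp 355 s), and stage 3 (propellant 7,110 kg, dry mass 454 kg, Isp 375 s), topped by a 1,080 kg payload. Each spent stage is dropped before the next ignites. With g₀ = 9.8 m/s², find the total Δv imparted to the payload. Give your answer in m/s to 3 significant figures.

Δv ≈ 15400 m/s

Ignition mass of stage 1 = 197,000+19,500 + 54,500+6,290 + 7,110+454 + 1,080 = 285,934 kg.
Stage 1: m₀ = 285,934 kg, m_f = 285,934 − 197,000 = 88,934 kg; Δv = 320×9.8×ln(3.215) = 3136.0×1.1679 ≈ 3662 m/s.
Stage 2: m₀ = 69,434 kg, m_f = 69,434 − 54,500 = 14,934 kg; Δv = 355×9.8×ln(4.649) = 3479.0×1.5367 ≈ 5346 m/s.
Stage 3: m₀ = 8,644 kg, m_f = 8,644 − 7,110 = 1,534 kg; Δv = 375×9.8×ln(5.635) = 3675.0×1.7290 ≈ 6354 m/s.
Total Δv = 3662 + 5346 + 6354 = 15362 m/s.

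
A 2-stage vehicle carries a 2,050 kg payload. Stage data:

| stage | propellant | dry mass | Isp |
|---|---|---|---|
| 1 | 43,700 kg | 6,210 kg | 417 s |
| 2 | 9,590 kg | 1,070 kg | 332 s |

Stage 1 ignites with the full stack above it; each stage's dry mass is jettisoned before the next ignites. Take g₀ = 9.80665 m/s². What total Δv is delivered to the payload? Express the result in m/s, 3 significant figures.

Δv ≈ 9470 m/s

Ignition mass of stage 1 = 43,700+6,210 + 9,590+1,070 + 2,050 = 62,620 kg.
Stage 1: m₀ = 62,620 kg, m_f = 62,620 − 43,700 = 18,920 kg; Δv = 417×9.80665×ln(3.31) = 4089.4×1.1969 ≈ 4894 m/s.
Stage 2: m₀ = 12,710 kg, m_f = 12,710 − 9,590 = 3,120 kg; Δv = 332×9.80665×ln(4.074) = 3255.8×1.4046 ≈ 4573 m/s.
Total Δv = 4894 + 4573 = 9467 m/s.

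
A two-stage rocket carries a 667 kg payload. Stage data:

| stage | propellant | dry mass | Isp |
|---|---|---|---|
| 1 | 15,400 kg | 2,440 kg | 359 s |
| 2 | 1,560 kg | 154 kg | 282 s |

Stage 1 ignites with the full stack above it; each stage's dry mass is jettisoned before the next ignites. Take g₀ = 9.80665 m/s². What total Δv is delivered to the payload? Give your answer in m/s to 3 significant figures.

Ignition mass of stage 1 = 15,400+2,440 + 1,560+154 + 667 = 20,221 kg.
Stage 1: m₀ = 20,221 kg, m_f = 20,221 − 15,400 = 4,821 kg; Δv = 359×9.80665×ln(4.194) = 3520.6×1.4337 ≈ 5048 m/s.
Stage 2: m₀ = 2,381 kg, m_f = 2,381 − 1,560 = 821 kg; Δv = 282×9.80665×ln(2.9) = 2765.5×1.0648 ≈ 2945 m/s.
Total Δv = 5048 + 2945 = 7993 m/s.

Δv ≈ 7990 m/s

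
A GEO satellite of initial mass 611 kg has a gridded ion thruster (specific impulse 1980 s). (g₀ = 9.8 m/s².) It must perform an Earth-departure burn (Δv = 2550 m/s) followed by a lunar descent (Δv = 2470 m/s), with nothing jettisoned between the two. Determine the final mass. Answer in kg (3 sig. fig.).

v_e = Isp · g₀ = 1980 × 9.8 = 19404.0 m/s.
After the first burn: m = 611 × exp(−2550/19404.0) = 611 × 0.87685 = 535.755 kg.
After the second burn: m = 535.755 × exp(−2470/19404.0) = 535.755 × 0.88048 = 471.722 kg.

final mass ≈ 472 kg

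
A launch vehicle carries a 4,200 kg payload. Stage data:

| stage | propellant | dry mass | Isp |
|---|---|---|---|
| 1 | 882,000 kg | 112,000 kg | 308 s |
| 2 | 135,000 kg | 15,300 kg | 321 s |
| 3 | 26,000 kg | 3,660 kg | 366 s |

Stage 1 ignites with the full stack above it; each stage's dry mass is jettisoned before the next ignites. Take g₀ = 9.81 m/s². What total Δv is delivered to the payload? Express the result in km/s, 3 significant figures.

Δv ≈ 13.6 km/s

Ignition mass of stage 1 = 882,000+112,000 + 135,000+15,300 + 26,000+3,660 + 4,200 = 1,178,160 kg.
Stage 1: m₀ = 1,178,160 kg, m_f = 1,178,160 − 882,000 = 296,160 kg; Δv = 308×9.81×ln(3.978) = 3021.5×1.3808 ≈ 4172 m/s.
Stage 2: m₀ = 184,160 kg, m_f = 184,160 − 135,000 = 49,160 kg; Δv = 321×9.81×ln(3.746) = 3149.0×1.3207 ≈ 4159 m/s.
Stage 3: m₀ = 33,860 kg, m_f = 33,860 − 26,000 = 7,860 kg; Δv = 366×9.81×ln(4.308) = 3590.5×1.4604 ≈ 5244 m/s.
Total Δv = 4172 + 4159 + 5244 = 13575 m/s.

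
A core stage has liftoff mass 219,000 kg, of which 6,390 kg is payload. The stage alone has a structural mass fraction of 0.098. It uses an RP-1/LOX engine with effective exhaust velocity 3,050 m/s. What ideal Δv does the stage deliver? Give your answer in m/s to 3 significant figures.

Stage wet mass = m₀ − payload = 219,000 − 6,390 = 212,610 kg.
Stage dry mass = ε × stage wet mass = 0.098 × 212,610 = 20,835.8 kg.
Burnout mass m_f = stage dry + payload = 20,835.8 + 6,390 = 27,225.8 kg.
Using Δv = v_e ln(m₀/m_f): Δv = v_e · ln(219,000/27,225.8) = 3050.0 × ln(8.044) = 3050.0 × 2.0849 ≈ 6359 m/s.

Δv ≈ 6360 m/s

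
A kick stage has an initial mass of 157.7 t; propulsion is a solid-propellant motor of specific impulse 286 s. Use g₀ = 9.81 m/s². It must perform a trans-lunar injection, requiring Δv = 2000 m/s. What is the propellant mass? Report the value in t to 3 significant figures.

v_e = Isp · g₀ = 286 × 9.81 = 2805.7 m/s.
Using Δv = v_e ln(m₀/m_f): m₀/m_f = exp(Δv / v_e) = exp(2000 / 2805.7) = exp(0.7128) = 2.0398.
m_f = 157.7 / 2.0398 = 77.3115 t, so propellant = m₀ − m_f = 157.7 − 77.3115 = 80.3885 t.

propellant mass ≈ 80.4 t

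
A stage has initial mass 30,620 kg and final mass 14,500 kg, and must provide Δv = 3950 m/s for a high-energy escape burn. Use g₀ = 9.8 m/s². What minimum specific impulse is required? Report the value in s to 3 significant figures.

ln(m₀/m_f) = ln(30620/14500) = ln(2.112) = 0.7475.
v_e = Δv / ln(m₀/m_f) = 3950 / 0.7475 = 5284.2 m/s.
Isp = v_e / g₀ = 5284.2 / 9.8 = 539.2 s.

Isp ≈ 539 s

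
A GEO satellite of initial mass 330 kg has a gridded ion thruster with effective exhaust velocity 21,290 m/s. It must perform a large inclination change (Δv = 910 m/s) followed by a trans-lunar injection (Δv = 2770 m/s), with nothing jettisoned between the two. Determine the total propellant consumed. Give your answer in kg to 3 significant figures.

total propellant consumed ≈ 52.4 kg

After the first burn: m = 330 × exp(−910/21290.0) = 330 × 0.95816 = 316.193 kg.
After the second burn: m = 316.193 × exp(−2770/21290.0) = 316.193 × 0.87800 = 277.617 kg.
Total propellant = m₀ − m_final = 330 − 277.617 = 52.383 kg.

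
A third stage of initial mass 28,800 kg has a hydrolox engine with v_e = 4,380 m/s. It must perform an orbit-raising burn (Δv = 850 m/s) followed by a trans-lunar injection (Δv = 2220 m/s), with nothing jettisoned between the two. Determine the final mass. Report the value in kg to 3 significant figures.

final mass ≈ 14300 kg

After the first burn: m = 28800 × exp(−850/4380.0) = 28800 × 0.82361 = 23,720 kg.
After the second burn: m = 23,720 × exp(−2220/4380.0) = 23,720 × 0.60239 = 14,288.7 kg.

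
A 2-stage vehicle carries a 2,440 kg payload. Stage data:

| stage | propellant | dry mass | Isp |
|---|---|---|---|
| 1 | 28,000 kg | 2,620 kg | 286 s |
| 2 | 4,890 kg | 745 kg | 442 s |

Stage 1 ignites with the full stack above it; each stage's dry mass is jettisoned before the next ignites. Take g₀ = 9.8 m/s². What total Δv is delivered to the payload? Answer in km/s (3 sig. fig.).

Ignition mass of stage 1 = 28,000+2,620 + 4,890+745 + 2,440 = 38,695 kg.
Stage 1: m₀ = 38,695 kg, m_f = 38,695 − 28,000 = 10,695 kg; Δv = 286×9.8×ln(3.618) = 2802.8×1.2859 ≈ 3604 m/s.
Stage 2: m₀ = 8,075 kg, m_f = 8,075 − 4,890 = 3,185 kg; Δv = 442×9.8×ln(2.535) = 4331.6×0.9303 ≈ 4030 m/s.
Total Δv = 3604 + 4030 = 7634 m/s.

Δv ≈ 7.63 km/s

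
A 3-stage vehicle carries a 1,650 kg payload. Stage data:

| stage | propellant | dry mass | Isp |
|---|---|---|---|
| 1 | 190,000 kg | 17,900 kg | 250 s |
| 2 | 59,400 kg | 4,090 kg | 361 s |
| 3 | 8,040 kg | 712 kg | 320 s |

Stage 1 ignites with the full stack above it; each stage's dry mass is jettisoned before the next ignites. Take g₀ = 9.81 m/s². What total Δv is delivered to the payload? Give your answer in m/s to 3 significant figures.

Ignition mass of stage 1 = 190,000+17,900 + 59,400+4,090 + 8,040+712 + 1,650 = 281,792 kg.
Stage 1: m₀ = 281,792 kg, m_f = 281,792 − 190,000 = 91,792 kg; Δv = 250×9.81×ln(3.07) = 2452.5×1.1216 ≈ 2751 m/s.
Stage 2: m₀ = 73,892 kg, m_f = 73,892 − 59,400 = 14,492 kg; Δv = 361×9.81×ln(5.099) = 3541.4×1.6290 ≈ 5769 m/s.
Stage 3: m₀ = 10,402 kg, m_f = 10,402 − 8,040 = 2,362 kg; Δv = 320×9.81×ln(4.404) = 3139.2×1.4825 ≈ 4654 m/s.
Total Δv = 2751 + 5769 + 4654 = 13174 m/s.

Δv ≈ 13200 m/s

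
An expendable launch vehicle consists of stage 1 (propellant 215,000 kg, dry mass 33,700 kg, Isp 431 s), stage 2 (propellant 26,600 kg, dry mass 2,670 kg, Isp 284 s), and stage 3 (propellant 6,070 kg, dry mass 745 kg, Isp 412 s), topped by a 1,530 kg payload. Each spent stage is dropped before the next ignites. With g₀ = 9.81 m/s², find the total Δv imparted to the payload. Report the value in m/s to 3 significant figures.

Ignition mass of stage 1 = 215,000+33,700 + 26,600+2,670 + 6,070+745 + 1,530 = 286,315 kg.
Stage 1: m₀ = 286,315 kg, m_f = 286,315 − 215,000 = 71,315 kg; Δv = 431×9.81×ln(4.015) = 4228.1×1.3900 ≈ 5877 m/s.
Stage 2: m₀ = 37,615 kg, m_f = 37,615 − 26,600 = 11,015 kg; Δv = 284×9.81×ln(3.415) = 2786.0×1.2281 ≈ 3422 m/s.
Stage 3: m₀ = 8,345 kg, m_f = 8,345 − 6,070 = 2,275 kg; Δv = 412×9.81×ln(3.668) = 4041.7×1.2997 ≈ 5253 m/s.
Total Δv = 5877 + 3422 + 5253 = 14552 m/s.

Δv ≈ 14600 m/s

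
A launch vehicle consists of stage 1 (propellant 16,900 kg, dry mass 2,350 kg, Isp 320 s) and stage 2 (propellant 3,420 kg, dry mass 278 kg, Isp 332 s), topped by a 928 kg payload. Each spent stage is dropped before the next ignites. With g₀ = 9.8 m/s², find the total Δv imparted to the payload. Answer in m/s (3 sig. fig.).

Δv ≈ 8230 m/s

Ignition mass of stage 1 = 16,900+2,350 + 3,420+278 + 928 = 23,876 kg.
Stage 1: m₀ = 23,876 kg, m_f = 23,876 − 16,900 = 6,976 kg; Δv = 320×9.8×ln(3.423) = 3136.0×1.2304 ≈ 3859 m/s.
Stage 2: m₀ = 4,626 kg, m_f = 4,626 − 3,420 = 1,206 kg; Δv = 332×9.8×ln(3.836) = 3253.6×1.3444 ≈ 4374 m/s.
Total Δv = 3859 + 4374 = 8233 m/s.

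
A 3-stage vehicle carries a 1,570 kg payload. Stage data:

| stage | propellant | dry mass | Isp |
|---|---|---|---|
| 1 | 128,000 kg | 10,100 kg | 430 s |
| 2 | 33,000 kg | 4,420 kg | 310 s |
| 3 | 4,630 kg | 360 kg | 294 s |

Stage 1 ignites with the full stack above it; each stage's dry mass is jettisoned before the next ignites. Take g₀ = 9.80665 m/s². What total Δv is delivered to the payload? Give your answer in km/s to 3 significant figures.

Δv ≈ 12.9 km/s

Ignition mass of stage 1 = 128,000+10,100 + 33,000+4,420 + 4,630+360 + 1,570 = 182,080 kg.
Stage 1: m₀ = 182,080 kg, m_f = 182,080 − 128,000 = 54,080 kg; Δv = 430×9.80665×ln(3.367) = 4216.9×1.2140 ≈ 5119 m/s.
Stage 2: m₀ = 43,980 kg, m_f = 43,980 − 33,000 = 10,980 kg; Δv = 310×9.80665×ln(4.005) = 3040.1×1.3877 ≈ 4219 m/s.
Stage 3: m₀ = 6,560 kg, m_f = 6,560 − 4,630 = 1,930 kg; Δv = 294×9.80665×ln(3.399) = 2883.2×1.2235 ≈ 3527 m/s.
Total Δv = 5119 + 4219 + 3527 = 12865 m/s.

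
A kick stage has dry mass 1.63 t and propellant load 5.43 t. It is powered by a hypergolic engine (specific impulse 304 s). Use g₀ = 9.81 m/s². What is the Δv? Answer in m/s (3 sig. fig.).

v_e = Isp · g₀ = 304 × 9.81 = 2982.2 m/s.
m₀ = m_dry + m_prop = 1.63 + 5.43 = 7.06 t.
Δv = v_e · ln(m₀/m_f) = 2982.2 × ln(4.331) = 2982.2 × 1.4659 ≈ 4371.6 m/s.

Δv ≈ 4370 m/s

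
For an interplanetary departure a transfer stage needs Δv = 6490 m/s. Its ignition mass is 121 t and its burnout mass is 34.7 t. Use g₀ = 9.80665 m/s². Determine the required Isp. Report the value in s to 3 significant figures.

Isp ≈ 530 s

ln(m₀/m_f) = ln(121000/34700) = ln(3.487) = 1.2491.
By the Tsiolkovsky rocket equation, v_e = Δv / ln(m₀/m_f) = 6490 / 1.2491 = 5195.9 m/s.
Isp = v_e / g₀ = 5195.9 / 9.80665 = 529.8 s.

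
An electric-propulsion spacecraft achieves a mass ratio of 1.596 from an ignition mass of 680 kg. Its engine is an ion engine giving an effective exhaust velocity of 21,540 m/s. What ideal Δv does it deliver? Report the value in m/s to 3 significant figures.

Δv ≈ 10100 m/s

Rocket equation: Δv = v_e · ln(1.596) = 21540.0 × 0.4675 ≈ 10070.0 m/s.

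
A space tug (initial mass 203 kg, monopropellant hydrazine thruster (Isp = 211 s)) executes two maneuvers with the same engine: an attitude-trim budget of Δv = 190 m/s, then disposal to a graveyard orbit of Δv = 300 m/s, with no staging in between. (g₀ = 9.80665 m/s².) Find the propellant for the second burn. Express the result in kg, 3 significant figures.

propellant for the second burn ≈ 25.0 kg

v_e = Isp · g₀ = 211 × 9.80665 = 2069.2 m/s.
After the first burn: m = 203 × exp(−190/2069.2) = 203 × 0.91227 = 185.191 kg.
After the second burn: m = 185.191 × exp(−300/2069.2) = 185.191 × 0.86504 = 160.198 kg.
Second-burn propellant = 185.191 − 160.198 = 24.993 kg.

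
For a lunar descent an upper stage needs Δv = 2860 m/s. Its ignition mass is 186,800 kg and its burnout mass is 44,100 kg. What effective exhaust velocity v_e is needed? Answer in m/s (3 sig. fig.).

ln(m₀/m_f) = ln(186800/44100) = ln(4.236) = 1.4436.
By the Tsiolkovsky rocket equation, v_e = Δv / ln(m₀/m_f) = 2860 / 1.4436 = 1981.2 m/s.

v_e ≈ 1980 m/s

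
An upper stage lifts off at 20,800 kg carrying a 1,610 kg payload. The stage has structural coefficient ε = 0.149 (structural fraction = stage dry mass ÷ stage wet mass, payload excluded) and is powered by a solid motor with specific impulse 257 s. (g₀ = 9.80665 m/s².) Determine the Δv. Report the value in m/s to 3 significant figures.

Stage wet mass = m₀ − payload = 20,800 − 1,610 = 19,190 kg.
Stage dry mass = ε × stage wet mass = 0.149 × 19,190 = 2,859.31 kg.
Burnout mass m_f = stage dry + payload = 2,859.31 + 1,610 = 4,469.31 kg.
v_e = Isp · g₀ = 257 × 9.80665 = 2520.3 m/s.
From the ideal rocket equation, Δv = v_e · ln(20,800/4,469.31) = 2520.3 × ln(4.654) = 2520.3 × 1.5377 ≈ 3876 m/s.

Δv ≈ 3880 m/s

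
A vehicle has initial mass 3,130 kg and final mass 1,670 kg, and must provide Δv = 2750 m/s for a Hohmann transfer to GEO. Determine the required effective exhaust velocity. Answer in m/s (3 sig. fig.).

ln(m₀/m_f) = ln(3130/1670) = ln(1.874) = 0.6282.
By the Tsiolkovsky rocket equation, v_e = Δv / ln(m₀/m_f) = 2750 / 0.6282 = 4377.5 m/s.

v_e ≈ 4380 m/s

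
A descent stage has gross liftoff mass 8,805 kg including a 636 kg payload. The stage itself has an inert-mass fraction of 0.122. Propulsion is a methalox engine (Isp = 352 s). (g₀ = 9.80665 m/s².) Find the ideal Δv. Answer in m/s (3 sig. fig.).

Δv ≈ 5820 m/s

Stage wet mass = m₀ − payload = 8,805 − 636 = 8,169 kg.
Stage dry mass = ε × stage wet mass = 0.122 × 8,169 = 996.618 kg.
Burnout mass m_f = stage dry + payload = 996.618 + 636 = 1,632.618 kg.
v_e = Isp · g₀ = 352 × 9.80665 = 3451.9 m/s.
Δv = v_e · ln(8,805/1,632.618) = 3451.9 × ln(5.393) = 3451.9 × 1.6851 ≈ 5817 m/s.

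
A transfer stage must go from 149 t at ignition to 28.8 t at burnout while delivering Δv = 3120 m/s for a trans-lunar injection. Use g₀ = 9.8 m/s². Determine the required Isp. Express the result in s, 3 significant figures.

ln(m₀/m_f) = ln(149000/28800) = ln(5.174) = 1.6436.
v_e = Δv / ln(m₀/m_f) = 3120 / 1.6436 = 1898.3 m/s.
Isp = v_e / g₀ = 1898.3 / 9.8 = 193.7 s.

Isp ≈ 194 s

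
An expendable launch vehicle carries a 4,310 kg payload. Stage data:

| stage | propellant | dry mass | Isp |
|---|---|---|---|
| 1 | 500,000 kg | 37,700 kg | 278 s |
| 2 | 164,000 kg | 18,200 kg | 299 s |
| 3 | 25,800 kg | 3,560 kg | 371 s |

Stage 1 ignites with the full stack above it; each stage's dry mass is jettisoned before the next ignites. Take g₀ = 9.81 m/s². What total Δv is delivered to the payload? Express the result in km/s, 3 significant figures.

Δv ≈ 12.4 km/s

Ignition mass of stage 1 = 500,000+37,700 + 164,000+18,200 + 25,800+3,560 + 4,310 = 753,570 kg.
Stage 1: m₀ = 753,570 kg, m_f = 753,570 − 500,000 = 253,570 kg; Δv = 278×9.81×ln(2.972) = 2727.2×1.0892 ≈ 2970 m/s.
Stage 2: m₀ = 215,870 kg, m_f = 215,870 − 164,000 = 51,870 kg; Δv = 299×9.81×ln(4.162) = 2933.2×1.4259 ≈ 4183 m/s.
Stage 3: m₀ = 33,670 kg, m_f = 33,670 − 25,800 = 7,870 kg; Δv = 371×9.81×ln(4.278) = 3639.5×1.4535 ≈ 5290 m/s.
Total Δv = 2970 + 4183 + 5290 = 12443 m/s.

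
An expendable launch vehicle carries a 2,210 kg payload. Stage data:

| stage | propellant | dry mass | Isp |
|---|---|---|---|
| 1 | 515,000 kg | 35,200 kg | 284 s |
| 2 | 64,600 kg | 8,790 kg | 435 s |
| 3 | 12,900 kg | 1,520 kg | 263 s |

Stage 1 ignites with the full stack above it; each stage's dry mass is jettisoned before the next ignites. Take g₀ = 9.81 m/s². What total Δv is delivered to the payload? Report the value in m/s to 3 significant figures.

Δv ≈ 13800 m/s

Ignition mass of stage 1 = 515,000+35,200 + 64,600+8,790 + 12,900+1,520 + 2,210 = 640,220 kg.
Stage 1: m₀ = 640,220 kg, m_f = 640,220 − 515,000 = 125,220 kg; Δv = 284×9.81×ln(5.113) = 2786.0×1.6317 ≈ 4546 m/s.
Stage 2: m₀ = 90,020 kg, m_f = 90,020 − 64,600 = 25,420 kg; Δv = 435×9.81×ln(3.541) = 4267.4×1.2645 ≈ 5396 m/s.
Stage 3: m₀ = 16,630 kg, m_f = 16,630 − 12,900 = 3,730 kg; Δv = 263×9.81×ln(4.458) = 2580.0×1.4948 ≈ 3857 m/s.
Total Δv = 4546 + 5396 + 3857 = 13799 m/s.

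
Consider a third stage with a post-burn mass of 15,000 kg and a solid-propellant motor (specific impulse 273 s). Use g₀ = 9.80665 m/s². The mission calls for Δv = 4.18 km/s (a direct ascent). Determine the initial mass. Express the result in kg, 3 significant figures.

initial mass ≈ 71500 kg

v_e = Isp · g₀ = 273 × 9.80665 = 2677.2 m/s.
m₀/m_f = exp(Δv / v_e) = exp(4180 / 2677.2) = exp(1.5613) = 4.7651.
m₀ = m_f × 4.7651 = 15,000 × 4.7651 = 71,476.5 kg.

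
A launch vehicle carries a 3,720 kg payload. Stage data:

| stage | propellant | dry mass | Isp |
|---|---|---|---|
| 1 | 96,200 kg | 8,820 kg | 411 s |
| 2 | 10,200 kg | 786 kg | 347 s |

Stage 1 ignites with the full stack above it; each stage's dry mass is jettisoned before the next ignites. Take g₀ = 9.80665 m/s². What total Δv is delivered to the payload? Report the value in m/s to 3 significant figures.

Δv ≈ 10600 m/s

Ignition mass of stage 1 = 96,200+8,820 + 10,200+786 + 3,720 = 119,726 kg.
Stage 1: m₀ = 119,726 kg, m_f = 119,726 − 96,200 = 23,526 kg; Δv = 411×9.80665×ln(5.089) = 4030.5×1.6271 ≈ 6558 m/s.
Stage 2: m₀ = 14,706 kg, m_f = 14,706 − 10,200 = 4,506 kg; Δv = 347×9.80665×ln(3.264) = 3402.9×1.1828 ≈ 4025 m/s.
Total Δv = 6558 + 4025 = 10583 m/s.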